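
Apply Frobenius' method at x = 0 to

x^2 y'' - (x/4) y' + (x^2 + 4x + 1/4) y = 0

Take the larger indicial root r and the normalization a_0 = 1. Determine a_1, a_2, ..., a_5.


Write in Frobenius form y'' + (p(x)/x) y' + (q(x)/x^2) y = 0:
  p(x) = -1/4,  q(x) = x^2 + 4x + 1/4.
Indicial equation: r(r-1) + (-1/4) r + (1/4) = 0 -> roots r_1 = 1, r_2 = 1/4.
Take r = r_1 = 1. Let y(x) = x^r sum_{n>=0} a_n x^n with a_0 = 1.
Substitute y = x^r sum a_n x^n and match x^{r+n}. The recurrence is
  D(n) a_n + 4 a_{n-1} + 1 a_{n-2} = 0,  where D(n) = (r+n)(r+n-1) + (-1/4)(r+n) + (1/4).
  a_n = [-4 a_{n-1} - 1 a_{n-2}] / D(n).
Since the indicial polynomial factors as (r - r_1)(r - r_2), D(n) = (r_1 + n - r_1)(r_1 + n - r_2) = n(n + 3/4).
Evaluating step by step (a_0 = 1):
  n = 1: D(1) = 1(1 + 3/4) = 7/4; numerator = -4(1) = -4; a_1 = (-4)/(7/4) = -16/7
  n = 2: D(2) = 2(2 + 3/4) = 11/2; numerator = -4(-16/7) - 1(1) = 57/7; a_2 = (57/7)/(11/2) = 114/77
  n = 3: D(3) = 3(3 + 3/4) = 45/4; numerator = -4(114/77) - 1(-16/7) = -40/11; a_3 = (-40/11)/(45/4) = -32/99
  n = 4: D(4) = 4(4 + 3/4) = 19; numerator = -4(-32/99) - 1(114/77) = -130/693; a_4 = (-130/693)/(19) = -130/13167
  n = 5: D(5) = 5(5 + 3/4) = 115/4; numerator = -4(-130/13167) - 1(-32/99) = 1592/4389; a_5 = (1592/4389)/(115/4) = 6368/504735

r = 1; a_0 = 1; a_1 = -16/7; a_2 = 114/77; a_3 = -32/99; a_4 = -130/13167; a_5 = 6368/504735


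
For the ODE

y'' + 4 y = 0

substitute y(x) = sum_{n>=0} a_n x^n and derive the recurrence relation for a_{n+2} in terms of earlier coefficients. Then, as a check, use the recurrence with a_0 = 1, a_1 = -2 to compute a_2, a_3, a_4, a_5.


Substitute y = sum_n a_n x^n into y'' + (const) y = 0.
y''(x) = sum_{n>=0} (n+2)(n+1) a_{n+2} x^n.
The ODE becomes sum_n [(n+2)(n+1) a_{n+2} + 4 a_n] x^n = 0.
Setting each coefficient to zero gives the recurrence:
  (n+2)(n+1) a_{n+2} + 4 a_n = 0,
  a_{n+2} = -4 / ((n+1)(n+2)) a_n.

Check with a_0 = 1, a_1 = -2 (apply the recurrence for n = 0, 1, 2, 3): a_0 = 1, a_1 = -2, a_2 = -2, a_3 = 4/3, a_4 = 2/3, a_5 = -4/15.

a_{n+2} = -4/((n+1)(n+2)) * a_n; check: a_0 = 1, a_1 = -2, a_2 = -2, a_3 = 4/3, a_4 = 2/3, a_5 = -4/15


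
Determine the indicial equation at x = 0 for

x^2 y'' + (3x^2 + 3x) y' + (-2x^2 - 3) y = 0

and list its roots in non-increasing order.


Divide by x^2 to reach normal form y'' + P_1(x) y' + P_2(x) y = 0 with P_1(x) = 3 + 3/x and P_2(x) = -2 - 3/x^2.
x = 0 is a singular point because the y'-coefficient 3 + 3/x has a pole at x = 0 and the y-coefficient -2 - 3/x^2 has a pole at x = 0.
It is a regular singular point because x P_1(x) = p(x) = 3x + 3 and x^2 P_2(x) = q(x) = -2x^2 - 3 are polynomials, hence analytic at x = 0.
p(0) = 3,  q(0) = -3.
Indicial equation: r(r-1) + p(0) r + q(0) = 0, i.e. r^2 + (p(0) - 1) r + q(0) = 0, i.e. r^2 + 2 r - 3 = 0.
Discriminant: (2)^2 - 4(-3) = 16, so r = (-2 ± 4)/2.
Solving: r_1 = 1, r_2 = -3.

indicial: r^2 + 2 r - 3 = 0; roots r_1 = 1, r_2 = -3


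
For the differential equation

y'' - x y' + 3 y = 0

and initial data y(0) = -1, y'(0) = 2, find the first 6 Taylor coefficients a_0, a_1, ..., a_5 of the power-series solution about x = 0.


Ansatz: y(x) = sum_{n>=0} a_n x^n, so y'(x) = sum_{n>=1} n a_n x^(n-1) and y''(x) = sum_{n>=2} n(n-1) a_n x^(n-2).
Substitute into P(x) y'' + Q(x) y' + R(x) y = 0 with P(x) = 1, Q(x) = -x, R(x) = 3, and match powers of x.
Initial conditions: a_0 = -1, a_1 = 2.
Setting the coefficient of each power of x to zero and solving order by order (substituting the coefficients already found):
  x^0: 2 a_2 + 3 a_0 = 0  ->  2 a_2 = -3 a_0 = 3  ->  a_2 = 3/2
  x^1: 6 a_3 + 2 a_1 = 0  ->  6 a_3 = -2 a_1 = -4  ->  a_3 = -2/3
  x^2: 12 a_4 + a_2 = 0  ->  12 a_4 = -a_2 = -3/2  ->  a_4 = -1/8
  x^3: 20 a_5 = 0  ->  a_5 = 0
Truncated series: y(x) = -1 + 2 x + (3/2) x^2 - (2/3) x^3 - (1/8) x^4 + O(x^6).

a_0 = -1; a_1 = 2; a_2 = 3/2; a_3 = -2/3; a_4 = -1/8; a_5 = 0


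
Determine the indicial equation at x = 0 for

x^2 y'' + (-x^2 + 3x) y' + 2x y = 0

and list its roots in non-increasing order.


Divide by x^2 to reach normal form y'' + P_1(x) y' + P_2(x) y = 0 with P_1(x) = -1 + 3/x and P_2(x) = 2/x.
x = 0 is a singular point because the y'-coefficient -1 + 3/x has a pole at x = 0 and the y-coefficient 2/x has a pole at x = 0.
It is a regular singular point because x P_1(x) = p(x) = 3 - x and x^2 P_2(x) = q(x) = 2x are polynomials, hence analytic at x = 0.
p(0) = 3,  q(0) = 0.
Indicial equation: r(r-1) + p(0) r + q(0) = 0, i.e. r^2 + (p(0) - 1) r + q(0) = 0, i.e. r^2 + 2 r = 0.
Discriminant: (2)^2 - 4(0) = 4, so r = (-2 ± 2)/2.
Solving: r_1 = 0, r_2 = -2.

indicial: r^2 + 2 r = 0; roots r_1 = 0, r_2 = -2


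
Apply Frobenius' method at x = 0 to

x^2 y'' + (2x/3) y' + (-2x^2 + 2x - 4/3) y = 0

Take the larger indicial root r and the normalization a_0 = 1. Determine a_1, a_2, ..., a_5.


Write in Frobenius form y'' + (p(x)/x) y' + (q(x)/x^2) y = 0:
  p(x) = 2/3,  q(x) = -2x^2 + 2x - 4/3.
Indicial equation: r(r-1) + (2/3) r + (-4/3) = 0 -> roots r_1 = 4/3, r_2 = -1.
Take r = r_1 = 4/3. Let y(x) = x^r sum_{n>=0} a_n x^n with a_0 = 1.
Substitute y = x^r sum a_n x^n and match x^{r+n}. The recurrence is
  D(n) a_n + 2 a_{n-1} - 2 a_{n-2} = 0,  where D(n) = (r+n)(r+n-1) + (2/3)(r+n) + (-4/3).
  a_n = [-2 a_{n-1} + 2 a_{n-2}] / D(n).
Since the indicial polynomial factors as (r - r_1)(r - r_2), D(n) = (r_1 + n - r_1)(r_1 + n - r_2) = n(n + 7/3).
Evaluating step by step (a_0 = 1):
  n = 1: D(1) = 1(1 + 7/3) = 10/3; numerator = -2(1) = -2; a_1 = (-2)/(10/3) = -3/5
  n = 2: D(2) = 2(2 + 7/3) = 26/3; numerator = -2(-3/5) + 2(1) = 16/5; a_2 = (16/5)/(26/3) = 24/65
  n = 3: D(3) = 3(3 + 7/3) = 16; numerator = -2(24/65) + 2(-3/5) = -126/65; a_3 = (-126/65)/(16) = -63/520
  n = 4: D(4) = 4(4 + 7/3) = 76/3; numerator = -2(-63/520) + 2(24/65) = 51/52; a_4 = (51/52)/(76/3) = 153/3952
  n = 5: D(5) = 5(5 + 7/3) = 110/3; numerator = -2(153/3952) + 2(-63/520) = -243/760; a_5 = (-243/760)/(110/3) = -729/83600

r = 4/3; a_0 = 1; a_1 = -3/5; a_2 = 24/65; a_3 = -63/520; a_4 = 153/3952; a_5 = -729/83600


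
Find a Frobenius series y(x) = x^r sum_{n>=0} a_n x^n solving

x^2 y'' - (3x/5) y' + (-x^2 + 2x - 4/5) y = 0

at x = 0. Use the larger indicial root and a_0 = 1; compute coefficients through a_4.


Write in Frobenius form y'' + (p(x)/x) y' + (q(x)/x^2) y = 0:
  p(x) = -3/5,  q(x) = -x^2 + 2x - 4/5.
Indicial equation: r(r-1) + (-3/5) r + (-4/5) = 0 -> roots r_1 = 2, r_2 = -2/5.
Take r = r_1 = 2. Let y(x) = x^r sum_{n>=0} a_n x^n with a_0 = 1.
Substitute y = x^r sum a_n x^n and match x^{r+n}. The recurrence is
  D(n) a_n + 2 a_{n-1} - 1 a_{n-2} = 0,  where D(n) = (r+n)(r+n-1) + (-3/5)(r+n) + (-4/5).
  a_n = [-2 a_{n-1} + 1 a_{n-2}] / D(n).
Since the indicial polynomial factors as (r - r_1)(r - r_2), D(n) = (r_1 + n - r_1)(r_1 + n - r_2) = n(n + 12/5).
Evaluating step by step (a_0 = 1):
  n = 1: D(1) = 1(1 + 12/5) = 17/5; numerator = -2(1) = -2; a_1 = (-2)/(17/5) = -10/17
  n = 2: D(2) = 2(2 + 12/5) = 44/5; numerator = -2(-10/17) + 1(1) = 37/17; a_2 = (37/17)/(44/5) = 185/748
  n = 3: D(3) = 3(3 + 12/5) = 81/5; numerator = -2(185/748) + 1(-10/17) = -405/374; a_3 = (-405/374)/(81/5) = -25/374
  n = 4: D(4) = 4(4 + 12/5) = 128/5; numerator = -2(-25/374) + 1(185/748) = 285/748; a_4 = (285/748)/(128/5) = 1425/95744

r = 2; a_0 = 1; a_1 = -10/17; a_2 = 185/748; a_3 = -25/374; a_4 = 1425/95744


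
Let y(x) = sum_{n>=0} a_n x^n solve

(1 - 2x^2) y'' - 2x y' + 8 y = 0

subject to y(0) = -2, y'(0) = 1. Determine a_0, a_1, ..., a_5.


Ansatz: y(x) = sum_{n>=0} a_n x^n, so y'(x) = sum_{n>=1} n a_n x^(n-1) and y''(x) = sum_{n>=2} n(n-1) a_n x^(n-2).
Substitute into P(x) y'' + Q(x) y' + R(x) y = 0 with P(x) = 1 - 2x^2, Q(x) = -2x, R(x) = 8, and match powers of x.
Initial conditions: a_0 = -2, a_1 = 1.
Setting the coefficient of each power of x to zero and solving order by order (substituting the coefficients already found):
  x^0: 2 a_2 + 8 a_0 = 0  ->  2 a_2 = -8 a_0 = 16  ->  a_2 = 8
  x^1: 6 a_3 + 6 a_1 = 0  ->  6 a_3 = -6 a_1 = -6  ->  a_3 = -1
  x^2: 12 a_4 = 0  ->  a_4 = 0
  x^3: 20 a_5 - 10 a_3 = 0  ->  20 a_5 = 10 a_3 = -10  ->  a_5 = -1/2
Truncated series: y(x) = -2 + x + 8 x^2 - x^3 - (1/2) x^5 + O(x^6).

a_0 = -2; a_1 = 1; a_2 = 8; a_3 = -1; a_4 = 0; a_5 = -1/2


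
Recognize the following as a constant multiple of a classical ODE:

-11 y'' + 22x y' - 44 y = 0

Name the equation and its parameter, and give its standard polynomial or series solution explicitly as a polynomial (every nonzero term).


All three coefficients share the factor -11; dividing through by -11 gives  y'' - 2x y' + 4 y = 0.
This matches the Hermite equation y'' - 2x y' + 2n y = 0 with 2n = 4, so n = 2; the polynomial solution is H_2(x).
With y = sum_k a_k x^k, matching x^k gives (k+2)(k+1) a_{k+2} = 2(k - n) a_k = 2(k - 2) a_k. The right side vanishes at k = 2, so the series with the parity of 2 terminates at degree 2.
Standard normalization: leading coefficient of H_n is 2^n, so a_2 = 2^2 = 4. Work downward with a_k = (k+1)(k+2) a_{k+2} / (2(k - n)):
  a_0 = (1)(2)(4) / (2(0 - 2)) = 8/(-4) = -2
Hence H_2(x) = 4 x^2 - 2.

H_2(x); series = 4 x^2 - 2


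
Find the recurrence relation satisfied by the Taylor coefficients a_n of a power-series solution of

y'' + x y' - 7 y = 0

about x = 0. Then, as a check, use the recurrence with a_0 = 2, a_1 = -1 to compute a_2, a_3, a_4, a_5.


Substitute y = sum_n a_n x^n.
y''(x) has coefficient (n+2)(n+1) a_{n+2} at x^n;
x y'(x) has coefficient n a_n at x^n (shift);
-7 y(x) has coefficient -7 a_n at x^n.
Matching x^n: (n+2)(n+1) a_{n+2} + (n - 7) a_n = 0.
Thus a_{n+2} = (-n + 7) / ((n+1)(n+2)) * a_n.

Check with a_0 = 2, a_1 = -1 (apply the recurrence for n = 0, 1, 2, 3): a_0 = 2, a_1 = -1, a_2 = 7, a_3 = -1, a_4 = 35/12, a_5 = -1/5.

a_(n+2) = (-n + 7) / ((n+1)(n+2)) * a_n; check: a_0 = 2, a_1 = -1, a_2 = 7, a_3 = -1, a_4 = 35/12, a_5 = -1/5


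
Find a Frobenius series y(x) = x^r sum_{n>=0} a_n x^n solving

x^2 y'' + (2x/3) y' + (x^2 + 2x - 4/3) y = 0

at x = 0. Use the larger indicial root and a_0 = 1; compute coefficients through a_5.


Write in Frobenius form y'' + (p(x)/x) y' + (q(x)/x^2) y = 0:
  p(x) = 2/3,  q(x) = x^2 + 2x - 4/3.
Indicial equation: r(r-1) + (2/3) r + (-4/3) = 0 -> roots r_1 = 4/3, r_2 = -1.
Take r = r_1 = 4/3. Let y(x) = x^r sum_{n>=0} a_n x^n with a_0 = 1.
Substitute y = x^r sum a_n x^n and match x^{r+n}. The recurrence is
  D(n) a_n + 2 a_{n-1} + 1 a_{n-2} = 0,  where D(n) = (r+n)(r+n-1) + (2/3)(r+n) + (-4/3).
  a_n = [-2 a_{n-1} - 1 a_{n-2}] / D(n).
Since the indicial polynomial factors as (r - r_1)(r - r_2), D(n) = (r_1 + n - r_1)(r_1 + n - r_2) = n(n + 7/3).
Evaluating step by step (a_0 = 1):
  n = 1: D(1) = 1(1 + 7/3) = 10/3; numerator = -2(1) = -2; a_1 = (-2)/(10/3) = -3/5
  n = 2: D(2) = 2(2 + 7/3) = 26/3; numerator = -2(-3/5) - 1(1) = 1/5; a_2 = (1/5)/(26/3) = 3/130
  n = 3: D(3) = 3(3 + 7/3) = 16; numerator = -2(3/130) - 1(-3/5) = 36/65; a_3 = (36/65)/(16) = 9/260
  n = 4: D(4) = 4(4 + 7/3) = 76/3; numerator = -2(9/260) - 1(3/130) = -6/65; a_4 = (-6/65)/(76/3) = -9/2470
  n = 5: D(5) = 5(5 + 7/3) = 110/3; numerator = -2(-9/2470) - 1(9/260) = -27/988; a_5 = (-27/988)/(110/3) = -81/108680

r = 4/3; a_0 = 1; a_1 = -3/5; a_2 = 3/130; a_3 = 9/260; a_4 = -9/2470; a_5 = -81/108680


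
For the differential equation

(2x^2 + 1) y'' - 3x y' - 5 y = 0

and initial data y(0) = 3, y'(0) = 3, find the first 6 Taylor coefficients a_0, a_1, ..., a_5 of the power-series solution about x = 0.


Ansatz: y(x) = sum_{n>=0} a_n x^n, so y'(x) = sum_{n>=1} n a_n x^(n-1) and y''(x) = sum_{n>=2} n(n-1) a_n x^(n-2).
Substitute into P(x) y'' + Q(x) y' + R(x) y = 0 with P(x) = 2x^2 + 1, Q(x) = -3x, R(x) = -5, and match powers of x.
Initial conditions: a_0 = 3, a_1 = 3.
Setting the coefficient of each power of x to zero and solving order by order (substituting the coefficients already found):
  x^0: 2 a_2 - 5 a_0 = 0  ->  2 a_2 = 5 a_0 = 15  ->  a_2 = 15/2
  x^1: 6 a_3 - 8 a_1 = 0  ->  6 a_3 = 8 a_1 = 24  ->  a_3 = 4
  x^2: 12 a_4 - 7 a_2 = 0  ->  12 a_4 = 7 a_2 = 105/2  ->  a_4 = 35/8
  x^3: 20 a_5 - 2 a_3 = 0  ->  20 a_5 = 2 a_3 = 8  ->  a_5 = 2/5
Truncated series: y(x) = 3 + 3 x + (15/2) x^2 + 4 x^3 + (35/8) x^4 + (2/5) x^5 + O(x^6).

a_0 = 3; a_1 = 3; a_2 = 15/2; a_3 = 4; a_4 = 35/8; a_5 = 2/5


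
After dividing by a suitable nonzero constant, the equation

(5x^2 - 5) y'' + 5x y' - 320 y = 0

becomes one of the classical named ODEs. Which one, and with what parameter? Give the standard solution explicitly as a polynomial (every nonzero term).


All three coefficients share the factor -5; dividing through by -5 gives  (1 - x^2) y'' - x y' + 64 y = 0.
This matches the Chebyshev equation (1 - x^2) y'' - x y' + n^2 y = 0 (note the -x y' term, not -2x y') with n^2 = 64, so n = 8; the polynomial solution is T_8(x).
With y = sum_k a_k x^k, matching x^k gives (k+2)(k+1) a_{k+2} = (k^2 - n^2) a_k = (k - 8)(k + 8) a_k. The right side vanishes at k = 8, so the series with the parity of 8 terminates at degree 8.
Standard normalization: leading coefficient of T_n is 2^(n-1), so a_8 = 2^7 = 128. Work downward with a_k = (k+1)(k+2) a_{k+2} / ((k - 8)(k + 8)):
  a_6 = (7)(8)(128) / ((6 - 8)(6 + 8)) = 7168/(-28) = -256
  a_4 = (5)(6)(-256) / ((4 - 8)(4 + 8)) = -7680/(-48) = 160
  a_2 = (3)(4)(160) / ((2 - 8)(2 + 8)) = 1920/(-60) = -32
  a_0 = (1)(2)(-32) / ((0 - 8)(0 + 8)) = -64/(-64) = 1
Hence T_8(x) = 128 x^8 - 256 x^6 + 160 x^4 - 32 x^2 + 1.

T_8(x); series = 128 x^8 - 256 x^6 + 160 x^4 - 32 x^2 + 1


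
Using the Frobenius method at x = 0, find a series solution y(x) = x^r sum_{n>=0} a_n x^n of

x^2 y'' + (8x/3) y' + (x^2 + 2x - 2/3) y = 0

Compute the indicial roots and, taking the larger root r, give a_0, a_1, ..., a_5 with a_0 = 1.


Write in Frobenius form y'' + (p(x)/x) y' + (q(x)/x^2) y = 0:
  p(x) = 8/3,  q(x) = x^2 + 2x - 2/3.
Indicial equation: r(r-1) + (8/3) r + (-2/3) = 0 -> roots r_1 = 1/3, r_2 = -2.
Take r = r_1 = 1/3. Let y(x) = x^r sum_{n>=0} a_n x^n with a_0 = 1.
Substitute y = x^r sum a_n x^n and match x^{r+n}. The recurrence is
  D(n) a_n + 2 a_{n-1} + 1 a_{n-2} = 0,  where D(n) = (r+n)(r+n-1) + (8/3)(r+n) + (-2/3).
  a_n = [-2 a_{n-1} - 1 a_{n-2}] / D(n).
Since the indicial polynomial factors as (r - r_1)(r - r_2), D(n) = (r_1 + n - r_1)(r_1 + n - r_2) = n(n + 7/3).
Evaluating step by step (a_0 = 1):
  n = 1: D(1) = 1(1 + 7/3) = 10/3; numerator = -2(1) = -2; a_1 = (-2)/(10/3) = -3/5
  n = 2: D(2) = 2(2 + 7/3) = 26/3; numerator = -2(-3/5) - 1(1) = 1/5; a_2 = (1/5)/(26/3) = 3/130
  n = 3: D(3) = 3(3 + 7/3) = 16; numerator = -2(3/130) - 1(-3/5) = 36/65; a_3 = (36/65)/(16) = 9/260
  n = 4: D(4) = 4(4 + 7/3) = 76/3; numerator = -2(9/260) - 1(3/130) = -6/65; a_4 = (-6/65)/(76/3) = -9/2470
  n = 5: D(5) = 5(5 + 7/3) = 110/3; numerator = -2(-9/2470) - 1(9/260) = -27/988; a_5 = (-27/988)/(110/3) = -81/108680

r = 1/3; a_0 = 1; a_1 = -3/5; a_2 = 3/130; a_3 = 9/260; a_4 = -9/2470; a_5 = -81/108680


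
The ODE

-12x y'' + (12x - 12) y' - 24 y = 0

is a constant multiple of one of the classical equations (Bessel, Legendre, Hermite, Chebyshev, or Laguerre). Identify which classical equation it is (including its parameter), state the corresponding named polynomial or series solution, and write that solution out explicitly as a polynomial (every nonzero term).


All three coefficients share the factor -12; dividing through by -12 gives  x y'' + (1 - x) y' + 2 y = 0.
This matches the Laguerre equation x y'' + (1 - x) y' + n y = 0 with n = 2; the polynomial solution is L_2(x).
With y = sum_k a_k x^k, matching x^k gives (k+1)k a_{k+1} + (k+1) a_{k+1} - k a_k + n a_k = 0, i.e. (k+1)^2 a_{k+1} = (k - n) a_k = (k - 2) a_k. The right side vanishes at k = 2, so the series terminates at degree 2.
Standard normalization L_n(0) = 1 gives a_0 = 1. Work upward with a_{k+1} = (k - 2) a_k / (k+1)^2:
  a_1 = (0 - 2)(1) / 1^2 = -2/1 = -2
  a_2 = (1 - 2)(-2) / 2^2 = 2/4 = 1/2
Hence L_2(x) = x^2/2 - 2 x + 1.

L_2(x); series = x^2/2 - 2 x + 1


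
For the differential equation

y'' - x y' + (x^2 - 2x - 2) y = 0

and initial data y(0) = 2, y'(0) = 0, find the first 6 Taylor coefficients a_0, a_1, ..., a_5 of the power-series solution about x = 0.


Ansatz: y(x) = sum_{n>=0} a_n x^n, so y'(x) = sum_{n>=1} n a_n x^(n-1) and y''(x) = sum_{n>=2} n(n-1) a_n x^(n-2).
Substitute into P(x) y'' + Q(x) y' + R(x) y = 0 with P(x) = 1, Q(x) = -x, R(x) = x^2 - 2x - 2, and match powers of x.
Initial conditions: a_0 = 2, a_1 = 0.
Setting the coefficient of each power of x to zero and solving order by order (substituting the coefficients already found):
  x^0: 2 a_2 - 2 a_0 = 0  ->  2 a_2 = 2 a_0 = 4  ->  a_2 = 2
  x^1: 6 a_3 - 3 a_1 - 2 a_0 = 0  ->  6 a_3 = 3 a_1 + 2 a_0 = 4  ->  a_3 = 2/3
  x^2: 12 a_4 - 4 a_2 - 2 a_1 + a_0 = 0  ->  12 a_4 = 4 a_2 + 2 a_1 - a_0 = 6  ->  a_4 = 1/2
  x^3: 20 a_5 - 5 a_3 - 2 a_2 + a_1 = 0  ->  20 a_5 = 5 a_3 + 2 a_2 - a_1 = 22/3  ->  a_5 = 11/30
Truncated series: y(x) = 2 + 2 x^2 + (2/3) x^3 + (1/2) x^4 + (11/30) x^5 + O(x^6).

a_0 = 2; a_1 = 0; a_2 = 2; a_3 = 2/3; a_4 = 1/2; a_5 = 11/30


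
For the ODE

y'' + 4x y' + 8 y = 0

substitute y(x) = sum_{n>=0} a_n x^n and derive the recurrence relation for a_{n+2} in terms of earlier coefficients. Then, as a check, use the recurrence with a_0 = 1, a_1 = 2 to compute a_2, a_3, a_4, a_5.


Substitute y = sum_n a_n x^n.
y''(x) has coefficient (n+2)(n+1) a_{n+2} at x^n;
4 x y'(x) has coefficient 4 n a_n at x^n (shift);
8 y(x) has coefficient 8 a_n at x^n.
Matching x^n: (n+2)(n+1) a_{n+2} + (4n + 8) a_n = 0.
Thus a_{n+2} = (-4n - 8) / ((n+1)(n+2)) * a_n.

Check with a_0 = 1, a_1 = 2 (apply the recurrence for n = 0, 1, 2, 3): a_0 = 1, a_1 = 2, a_2 = -4, a_3 = -4, a_4 = 16/3, a_5 = 4.

a_(n+2) = (-4n - 8) / ((n+1)(n+2)) * a_n; check: a_0 = 1, a_1 = 2, a_2 = -4, a_3 = -4, a_4 = 16/3, a_5 = 4


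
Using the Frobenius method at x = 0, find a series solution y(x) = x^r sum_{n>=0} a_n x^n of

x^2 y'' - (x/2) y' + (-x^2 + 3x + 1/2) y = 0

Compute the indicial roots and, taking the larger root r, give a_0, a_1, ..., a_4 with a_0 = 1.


Write in Frobenius form y'' + (p(x)/x) y' + (q(x)/x^2) y = 0:
  p(x) = -1/2,  q(x) = -x^2 + 3x + 1/2.
Indicial equation: r(r-1) + (-1/2) r + (1/2) = 0 -> roots r_1 = 1, r_2 = 1/2.
Take r = r_1 = 1. Let y(x) = x^r sum_{n>=0} a_n x^n with a_0 = 1.
Substitute y = x^r sum a_n x^n and match x^{r+n}. The recurrence is
  D(n) a_n + 3 a_{n-1} - 1 a_{n-2} = 0,  where D(n) = (r+n)(r+n-1) + (-1/2)(r+n) + (1/2).
  a_n = [-3 a_{n-1} + 1 a_{n-2}] / D(n).
Since the indicial polynomial factors as (r - r_1)(r - r_2), D(n) = (r_1 + n - r_1)(r_1 + n - r_2) = n(n + 1/2).
Evaluating step by step (a_0 = 1):
  n = 1: D(1) = 1(1 + 1/2) = 3/2; numerator = -3(1) = -3; a_1 = (-3)/(3/2) = -2
  n = 2: D(2) = 2(2 + 1/2) = 5; numerator = -3(-2) + 1(1) = 7; a_2 = (7)/(5) = 7/5
  n = 3: D(3) = 3(3 + 1/2) = 21/2; numerator = -3(7/5) + 1(-2) = -31/5; a_3 = (-31/5)/(21/2) = -62/105
  n = 4: D(4) = 4(4 + 1/2) = 18; numerator = -3(-62/105) + 1(7/5) = 111/35; a_4 = (111/35)/(18) = 37/210

r = 1; a_0 = 1; a_1 = -2; a_2 = 7/5; a_3 = -62/105; a_4 = 37/210


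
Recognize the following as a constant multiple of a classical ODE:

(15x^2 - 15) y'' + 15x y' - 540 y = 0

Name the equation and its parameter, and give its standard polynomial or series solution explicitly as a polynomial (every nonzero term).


All three coefficients share the factor -15; dividing through by -15 gives  (1 - x^2) y'' - x y' + 36 y = 0.
This matches the Chebyshev equation (1 - x^2) y'' - x y' + n^2 y = 0 (note the -x y' term, not -2x y') with n^2 = 36, so n = 6; the polynomial solution is T_6(x).
With y = sum_k a_k x^k, matching x^k gives (k+2)(k+1) a_{k+2} = (k^2 - n^2) a_k = (k - 6)(k + 6) a_k. The right side vanishes at k = 6, so the series with the parity of 6 terminates at degree 6.
Standard normalization: leading coefficient of T_n is 2^(n-1), so a_6 = 2^5 = 32. Work downward with a_k = (k+1)(k+2) a_{k+2} / ((k - 6)(k + 6)):
  a_4 = (5)(6)(32) / ((4 - 6)(4 + 6)) = 960/(-20) = -48
  a_2 = (3)(4)(-48) / ((2 - 6)(2 + 6)) = -576/(-32) = 18
  a_0 = (1)(2)(18) / ((0 - 6)(0 + 6)) = 36/(-36) = -1
Hence T_6(x) = 32 x^6 - 48 x^4 + 18 x^2 - 1.

T_6(x); series = 32 x^6 - 48 x^4 + 18 x^2 - 1


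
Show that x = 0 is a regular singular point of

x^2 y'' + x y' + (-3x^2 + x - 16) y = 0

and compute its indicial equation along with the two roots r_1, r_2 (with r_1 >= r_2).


Divide by x^2 to reach normal form y'' + P_1(x) y' + P_2(x) y = 0 with P_1(x) = 1/x and P_2(x) = -3 + 1/x - 16/x^2.
x = 0 is a singular point because the y'-coefficient 1/x has a pole at x = 0 and the y-coefficient -3 + 1/x - 16/x^2 has a pole at x = 0.
It is a regular singular point because x P_1(x) = p(x) = 1 and x^2 P_2(x) = q(x) = -3x^2 + x - 16 are polynomials, hence analytic at x = 0.
p(0) = 1,  q(0) = -16.
Indicial equation: r(r-1) + p(0) r + q(0) = 0, i.e. r^2 + (p(0) - 1) r + q(0) = 0, i.e. r^2 - 16 = 0.
Discriminant: (0)^2 - 4(-16) = 64, so r = (0 ± 8)/2.
Solving: r_1 = 4, r_2 = -4.

indicial: r^2 - 16 = 0; roots r_1 = 4, r_2 = -4


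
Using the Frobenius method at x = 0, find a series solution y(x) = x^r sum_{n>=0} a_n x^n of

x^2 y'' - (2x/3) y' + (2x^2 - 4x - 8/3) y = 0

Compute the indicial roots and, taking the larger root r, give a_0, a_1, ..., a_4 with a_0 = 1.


Write in Frobenius form y'' + (p(x)/x) y' + (q(x)/x^2) y = 0:
  p(x) = -2/3,  q(x) = 2x^2 - 4x - 8/3.
Indicial equation: r(r-1) + (-2/3) r + (-8/3) = 0 -> roots r_1 = 8/3, r_2 = -1.
Take r = r_1 = 8/3. Let y(x) = x^r sum_{n>=0} a_n x^n with a_0 = 1.
Substitute y = x^r sum a_n x^n and match x^{r+n}. The recurrence is
  D(n) a_n - 4 a_{n-1} + 2 a_{n-2} = 0,  where D(n) = (r+n)(r+n-1) + (-2/3)(r+n) + (-8/3).
  a_n = [4 a_{n-1} - 2 a_{n-2}] / D(n).
Since the indicial polynomial factors as (r - r_1)(r - r_2), D(n) = (r_1 + n - r_1)(r_1 + n - r_2) = n(n + 11/3).
Evaluating step by step (a_0 = 1):
  n = 1: D(1) = 1(1 + 11/3) = 14/3; numerator = 4(1) = 4; a_1 = (4)/(14/3) = 6/7
  n = 2: D(2) = 2(2 + 11/3) = 34/3; numerator = 4(6/7) - 2(1) = 10/7; a_2 = (10/7)/(34/3) = 15/119
  n = 3: D(3) = 3(3 + 11/3) = 20; numerator = 4(15/119) - 2(6/7) = -144/119; a_3 = (-144/119)/(20) = -36/595
  n = 4: D(4) = 4(4 + 11/3) = 92/3; numerator = 4(-36/595) - 2(15/119) = -42/85; a_4 = (-42/85)/(92/3) = -63/3910

r = 8/3; a_0 = 1; a_1 = 6/7; a_2 = 15/119; a_3 = -36/595; a_4 = -63/3910


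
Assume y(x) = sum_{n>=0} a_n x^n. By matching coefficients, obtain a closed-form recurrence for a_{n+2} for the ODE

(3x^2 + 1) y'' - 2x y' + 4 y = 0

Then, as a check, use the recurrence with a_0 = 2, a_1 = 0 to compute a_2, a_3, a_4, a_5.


Substitute y = sum_n a_n x^n.
(1 + 3 x^2) y'' contributes (n+2)(n+1) a_{n+2} + 3 n(n-1) a_n at x^n.
-2 x y'(x) contributes -2 n a_n at x^n.
4 y(x) contributes 4 a_n at x^n.
Matching x^n: (n+2)(n+1) a_{n+2} + (3 n(n-1) - 2 n + 4) a_n = 0.
Thus a_{n+2} = (-3 n(n-1) + 2 n - 4) / ((n+1)(n+2)) * a_n.

Check with a_0 = 2, a_1 = 0 (apply the recurrence for n = 0, 1, 2, 3): a_0 = 2, a_1 = 0, a_2 = -4, a_3 = 0, a_4 = 2, a_5 = 0.

a_(n+2) = (-3 n(n-1) + 2 n - 4) / ((n+1)(n+2)) * a_n; check: a_0 = 2, a_1 = 0, a_2 = -4, a_3 = 0, a_4 = 2, a_5 = 0


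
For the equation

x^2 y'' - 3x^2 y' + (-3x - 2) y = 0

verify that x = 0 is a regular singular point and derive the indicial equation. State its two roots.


Divide by x^2 to reach normal form y'' + P_1(x) y' + P_2(x) y = 0 with P_1(x) = -3 and P_2(x) = -3/x - 2/x^2.
x = 0 is a singular point because the y-coefficient -3/x - 2/x^2 has a pole at x = 0.
It is a regular singular point because x P_1(x) = p(x) = -3x and x^2 P_2(x) = q(x) = -3x - 2 are polynomials, hence analytic at x = 0.
p(0) = 0,  q(0) = -2.
Indicial equation: r(r-1) + p(0) r + q(0) = 0, i.e. r^2 + (p(0) - 1) r + q(0) = 0, i.e. r^2 - 1 r - 2 = 0.
Discriminant: (-1)^2 - 4(-2) = 9, so r = (1 ± 3)/2.
Solving: r_1 = 2, r_2 = -1.

indicial: r^2 - 1 r - 2 = 0; roots r_1 = 2, r_2 = -1


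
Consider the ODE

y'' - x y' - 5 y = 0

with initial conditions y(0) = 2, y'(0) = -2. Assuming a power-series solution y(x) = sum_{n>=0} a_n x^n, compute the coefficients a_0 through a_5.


Ansatz: y(x) = sum_{n>=0} a_n x^n, so y'(x) = sum_{n>=1} n a_n x^(n-1) and y''(x) = sum_{n>=2} n(n-1) a_n x^(n-2).
Substitute into P(x) y'' + Q(x) y' + R(x) y = 0 with P(x) = 1, Q(x) = -x, R(x) = -5, and match powers of x.
Initial conditions: a_0 = 2, a_1 = -2.
Setting the coefficient of each power of x to zero and solving order by order (substituting the coefficients already found):
  x^0: 2 a_2 - 5 a_0 = 0  ->  2 a_2 = 5 a_0 = 10  ->  a_2 = 5
  x^1: 6 a_3 - 6 a_1 = 0  ->  6 a_3 = 6 a_1 = -12  ->  a_3 = -2
  x^2: 12 a_4 - 7 a_2 = 0  ->  12 a_4 = 7 a_2 = 35  ->  a_4 = 35/12
  x^3: 20 a_5 - 8 a_3 = 0  ->  20 a_5 = 8 a_3 = -16  ->  a_5 = -4/5
Truncated series: y(x) = 2 - 2 x + 5 x^2 - 2 x^3 + (35/12) x^4 - (4/5) x^5 + O(x^6).

a_0 = 2; a_1 = -2; a_2 = 5; a_3 = -2; a_4 = 35/12; a_5 = -4/5


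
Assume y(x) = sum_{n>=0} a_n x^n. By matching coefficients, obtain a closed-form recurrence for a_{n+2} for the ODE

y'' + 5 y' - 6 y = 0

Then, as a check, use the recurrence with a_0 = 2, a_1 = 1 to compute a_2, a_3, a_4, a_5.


Substitute y = sum_n a_n x^n.
y''(x) has coefficient (n+2)(n+1) a_{n+2} at x^n;
5 y'(x) has coefficient 5 (n+1) a_{n+1} at x^n;
-6 y(x) has coefficient -6 a_n at x^n.
Matching x^n: (n+2)(n+1) a_{n+2} + 5 (n+1) a_{n+1} - 6 a_n = 0.
Thus a_{n+2} = [-5 (n+1) a_{n+1} + 6 a_n] / ((n+1)(n+2)).

Check with a_0 = 2, a_1 = 1 (apply the recurrence for n = 0, 1, 2, 3): a_0 = 2, a_1 = 1, a_2 = 7/2, a_3 = -29/6, a_4 = 187/24, a_5 = -1109/120.

a_(n+2) = [-5 (n+1) a_(n+1) + 6 a_n] / ((n+1)(n+2)); check: a_0 = 2, a_1 = 1, a_2 = 7/2, a_3 = -29/6, a_4 = 187/24, a_5 = -1109/120


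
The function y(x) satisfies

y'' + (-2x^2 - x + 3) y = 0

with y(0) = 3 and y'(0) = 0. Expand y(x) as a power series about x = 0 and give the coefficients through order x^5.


Ansatz: y(x) = sum_{n>=0} a_n x^n, so y'(x) = sum_{n>=1} n a_n x^(n-1) and y''(x) = sum_{n>=2} n(n-1) a_n x^(n-2).
Substitute into P(x) y'' + Q(x) y' + R(x) y = 0 with P(x) = 1, Q(x) = 0, R(x) = -2x^2 - x + 3, and match powers of x.
Initial conditions: a_0 = 3, a_1 = 0.
Setting the coefficient of each power of x to zero and solving order by order (substituting the coefficients already found):
  x^0: 2 a_2 + 3 a_0 = 0  ->  2 a_2 = -3 a_0 = -9  ->  a_2 = -9/2
  x^1: 6 a_3 + 3 a_1 - a_0 = 0  ->  6 a_3 = -3 a_1 + a_0 = 3  ->  a_3 = 1/2
  x^2: 12 a_4 + 3 a_2 - a_1 - 2 a_0 = 0  ->  12 a_4 = -3 a_2 + a_1 + 2 a_0 = 39/2  ->  a_4 = 13/8
  x^3: 20 a_5 + 3 a_3 - a_2 - 2 a_1 = 0  ->  20 a_5 = -3 a_3 + a_2 + 2 a_1 = -6  ->  a_5 = -3/10
Truncated series: y(x) = 3 - (9/2) x^2 + (1/2) x^3 + (13/8) x^4 - (3/10) x^5 + O(x^6).

a_0 = 3; a_1 = 0; a_2 = -9/2; a_3 = 1/2; a_4 = 13/8; a_5 = -3/10


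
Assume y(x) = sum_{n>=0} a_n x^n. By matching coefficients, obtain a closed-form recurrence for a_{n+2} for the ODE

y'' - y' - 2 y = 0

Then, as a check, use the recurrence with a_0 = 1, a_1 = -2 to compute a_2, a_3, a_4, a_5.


Substitute y = sum_n a_n x^n.
y''(x) has coefficient (n+2)(n+1) a_{n+2} at x^n;
-y'(x) has coefficient -(n+1) a_{n+1} at x^n;
-2 y(x) has coefficient -2 a_n at x^n.
Matching x^n: (n+2)(n+1) a_{n+2} - (n+1) a_{n+1} - 2 a_n = 0.
Thus a_{n+2} = [(n+1) a_{n+1} + 2 a_n] / ((n+1)(n+2)).

Check with a_0 = 1, a_1 = -2 (apply the recurrence for n = 0, 1, 2, 3): a_0 = 1, a_1 = -2, a_2 = 0, a_3 = -2/3, a_4 = -1/6, a_5 = -1/10.

a_(n+2) = [(n+1) a_(n+1) + 2 a_n] / ((n+1)(n+2)); check: a_0 = 1, a_1 = -2, a_2 = 0, a_3 = -2/3, a_4 = -1/6, a_5 = -1/10


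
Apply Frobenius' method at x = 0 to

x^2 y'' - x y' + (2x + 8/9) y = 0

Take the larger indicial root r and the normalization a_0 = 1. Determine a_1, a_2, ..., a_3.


Write in Frobenius form y'' + (p(x)/x) y' + (q(x)/x^2) y = 0:
  p(x) = -1,  q(x) = 2x + 8/9.
Indicial equation: r(r-1) + (-1) r + (8/9) = 0 -> roots r_1 = 4/3, r_2 = 2/3.
Take r = r_1 = 4/3. Let y(x) = x^r sum_{n>=0} a_n x^n with a_0 = 1.
Substitute y = x^r sum a_n x^n and match x^{r+n}. The recurrence is
  D(n) a_n + 2 a_{n-1} = 0,  where D(n) = (r+n)(r+n-1) + (-1)(r+n) + (8/9).
  a_n = -2 / D(n) * a_{n-1}.
Since the indicial polynomial factors as (r - r_1)(r - r_2), D(n) = (r_1 + n - r_1)(r_1 + n - r_2) = n(n + 2/3).
Evaluating step by step (a_0 = 1):
  n = 1: D(1) = 1(1 + 2/3) = 5/3; numerator = -2(1) = -2; a_1 = (-2)/(5/3) = -6/5
  n = 2: D(2) = 2(2 + 2/3) = 16/3; numerator = -2(-6/5) = 12/5; a_2 = (12/5)/(16/3) = 9/20
  n = 3: D(3) = 3(3 + 2/3) = 11; numerator = -2(9/20) = -9/10; a_3 = (-9/10)/(11) = -9/110

r = 4/3; a_0 = 1; a_1 = -6/5; a_2 = 9/20; a_3 = -9/110


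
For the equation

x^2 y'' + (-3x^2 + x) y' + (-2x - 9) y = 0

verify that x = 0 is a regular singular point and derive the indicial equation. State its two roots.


Divide by x^2 to reach normal form y'' + P_1(x) y' + P_2(x) y = 0 with P_1(x) = -3 + 1/x and P_2(x) = -2/x - 9/x^2.
x = 0 is a singular point because the y'-coefficient -3 + 1/x has a pole at x = 0 and the y-coefficient -2/x - 9/x^2 has a pole at x = 0.
It is a regular singular point because x P_1(x) = p(x) = 1 - 3x and x^2 P_2(x) = q(x) = -2x - 9 are polynomials, hence analytic at x = 0.
p(0) = 1,  q(0) = -9.
Indicial equation: r(r-1) + p(0) r + q(0) = 0, i.e. r^2 + (p(0) - 1) r + q(0) = 0, i.e. r^2 - 9 = 0.
Discriminant: (0)^2 - 4(-9) = 36, so r = (0 ± 6)/2.
Solving: r_1 = 3, r_2 = -3.

indicial: r^2 - 9 = 0; roots r_1 = 3, r_2 = -3


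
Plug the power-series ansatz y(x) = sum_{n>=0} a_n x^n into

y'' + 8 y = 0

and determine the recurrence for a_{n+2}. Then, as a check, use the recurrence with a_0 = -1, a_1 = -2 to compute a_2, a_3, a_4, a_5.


Substitute y = sum_n a_n x^n into y'' + (const) y = 0.
y''(x) = sum_{n>=0} (n+2)(n+1) a_{n+2} x^n.
The ODE becomes sum_n [(n+2)(n+1) a_{n+2} + 8 a_n] x^n = 0.
Setting each coefficient to zero gives the recurrence:
  (n+2)(n+1) a_{n+2} + 8 a_n = 0,
  a_{n+2} = -8 / ((n+1)(n+2)) a_n.

Check with a_0 = -1, a_1 = -2 (apply the recurrence for n = 0, 1, 2, 3): a_0 = -1, a_1 = -2, a_2 = 4, a_3 = 8/3, a_4 = -8/3, a_5 = -16/15.

a_{n+2} = -8/((n+1)(n+2)) * a_n; check: a_0 = -1, a_1 = -2, a_2 = 4, a_3 = 8/3, a_4 = -8/3, a_5 = -16/15


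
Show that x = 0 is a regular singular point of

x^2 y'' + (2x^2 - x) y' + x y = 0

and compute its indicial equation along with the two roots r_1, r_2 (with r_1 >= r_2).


Divide by x^2 to reach normal form y'' + P_1(x) y' + P_2(x) y = 0 with P_1(x) = 2 - 1/x and P_2(x) = 1/x.
x = 0 is a singular point because the y'-coefficient 2 - 1/x has a pole at x = 0 and the y-coefficient 1/x has a pole at x = 0.
It is a regular singular point because x P_1(x) = p(x) = 2x - 1 and x^2 P_2(x) = q(x) = x are polynomials, hence analytic at x = 0.
p(0) = -1,  q(0) = 0.
Indicial equation: r(r-1) + p(0) r + q(0) = 0, i.e. r^2 + (p(0) - 1) r + q(0) = 0, i.e. r^2 - 2 r = 0.
Discriminant: (-2)^2 - 4(0) = 4, so r = (2 ± 2)/2.
Solving: r_1 = 2, r_2 = 0.

indicial: r^2 - 2 r = 0; roots r_1 = 2, r_2 = 0


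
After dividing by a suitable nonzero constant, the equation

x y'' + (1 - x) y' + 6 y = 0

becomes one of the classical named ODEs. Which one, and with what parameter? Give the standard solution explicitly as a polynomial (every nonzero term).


The equation is already in a standard form:  x y'' + (1 - x) y' + 6 y = 0.
This matches the Laguerre equation x y'' + (1 - x) y' + n y = 0 with n = 6; the polynomial solution is L_6(x).
With y = sum_k a_k x^k, matching x^k gives (k+1)k a_{k+1} + (k+1) a_{k+1} - k a_k + n a_k = 0, i.e. (k+1)^2 a_{k+1} = (k - n) a_k = (k - 6) a_k. The right side vanishes at k = 6, so the series terminates at degree 6.
Standard normalization L_n(0) = 1 gives a_0 = 1. Work upward with a_{k+1} = (k - 6) a_k / (k+1)^2:
  a_1 = (0 - 6)(1) / 1^2 = -6/1 = -6
  a_2 = (1 - 6)(-6) / 2^2 = 30/4 = 15/2
  a_3 = (2 - 6)(15/2) / 3^2 = -30/9 = -10/3
  a_4 = (3 - 6)(-10/3) / 4^2 = 10/16 = 5/8
  a_5 = (4 - 6)(5/8) / 5^2 = (-5/4)/25 = -1/20
  a_6 = (5 - 6)(-1/20) / 6^2 = (1/20)/36 = 1/720
Hence L_6(x) = x^6/720 - x^5/20 + 5 x^4/8 - 10 x^3/3 + 15 x^2/2 - 6 x + 1.

L_6(x); series = x^6/720 - x^5/20 + 5 x^4/8 - 10 x^3/3 + 15 x^2/2 - 6 x + 1


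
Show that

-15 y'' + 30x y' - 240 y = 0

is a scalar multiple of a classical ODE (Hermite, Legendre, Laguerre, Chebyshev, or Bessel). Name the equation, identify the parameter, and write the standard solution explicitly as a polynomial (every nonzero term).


All three coefficients share the factor -15; dividing through by -15 gives  y'' - 2x y' + 16 y = 0.
This matches the Hermite equation y'' - 2x y' + 2n y = 0 with 2n = 16, so n = 8; the polynomial solution is H_8(x).
With y = sum_k a_k x^k, matching x^k gives (k+2)(k+1) a_{k+2} = 2(k - n) a_k = 2(k - 8) a_k. The right side vanishes at k = 8, so the series with the parity of 8 terminates at degree 8.
Standard normalization: leading coefficient of H_n is 2^n, so a_8 = 2^8 = 256. Work downward with a_k = (k+1)(k+2) a_{k+2} / (2(k - n)):
  a_6 = (7)(8)(256) / (2(6 - 8)) = 14336/(-4) = -3584
  a_4 = (5)(6)(-3584) / (2(4 - 8)) = -107520/(-8) = 13440
  a_2 = (3)(4)(13440) / (2(2 - 8)) = 161280/(-12) = -13440
  a_0 = (1)(2)(-13440) / (2(0 - 8)) = -26880/(-16) = 1680
Hence H_8(x) = 256 x^8 - 3584 x^6 + 13440 x^4 - 13440 x^2 + 1680.

H_8(x); series = 256 x^8 - 3584 x^6 + 13440 x^4 - 13440 x^2 + 1680


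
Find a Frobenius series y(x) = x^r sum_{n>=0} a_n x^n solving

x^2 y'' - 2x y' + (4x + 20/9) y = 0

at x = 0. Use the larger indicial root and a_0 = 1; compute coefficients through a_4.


Write in Frobenius form y'' + (p(x)/x) y' + (q(x)/x^2) y = 0:
  p(x) = -2,  q(x) = 4x + 20/9.
Indicial equation: r(r-1) + (-2) r + (20/9) = 0 -> roots r_1 = 5/3, r_2 = 4/3.
Take r = r_1 = 5/3. Let y(x) = x^r sum_{n>=0} a_n x^n with a_0 = 1.
Substitute y = x^r sum a_n x^n and match x^{r+n}. The recurrence is
  D(n) a_n + 4 a_{n-1} = 0,  where D(n) = (r+n)(r+n-1) + (-2)(r+n) + (20/9).
  a_n = -4 / D(n) * a_{n-1}.
Since the indicial polynomial factors as (r - r_1)(r - r_2), D(n) = (r_1 + n - r_1)(r_1 + n - r_2) = n(n + 1/3).
Evaluating step by step (a_0 = 1):
  n = 1: D(1) = 1(1 + 1/3) = 4/3; numerator = -4(1) = -4; a_1 = (-4)/(4/3) = -3
  n = 2: D(2) = 2(2 + 1/3) = 14/3; numerator = -4(-3) = 12; a_2 = (12)/(14/3) = 18/7
  n = 3: D(3) = 3(3 + 1/3) = 10; numerator = -4(18/7) = -72/7; a_3 = (-72/7)/(10) = -36/35
  n = 4: D(4) = 4(4 + 1/3) = 52/3; numerator = -4(-36/35) = 144/35; a_4 = (144/35)/(52/3) = 108/455

r = 5/3; a_0 = 1; a_1 = -3; a_2 = 18/7; a_3 = -36/35; a_4 = 108/455


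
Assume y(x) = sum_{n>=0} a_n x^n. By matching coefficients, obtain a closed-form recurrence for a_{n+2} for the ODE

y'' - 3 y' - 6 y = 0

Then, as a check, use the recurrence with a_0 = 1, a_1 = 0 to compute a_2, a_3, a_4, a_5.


Substitute y = sum_n a_n x^n.
y''(x) has coefficient (n+2)(n+1) a_{n+2} at x^n;
-3 y'(x) has coefficient -3 (n+1) a_{n+1} at x^n;
-6 y(x) has coefficient -6 a_n at x^n.
Matching x^n: (n+2)(n+1) a_{n+2} - 3 (n+1) a_{n+1} - 6 a_n = 0.
Thus a_{n+2} = [3 (n+1) a_{n+1} + 6 a_n] / ((n+1)(n+2)).

Check with a_0 = 1, a_1 = 0 (apply the recurrence for n = 0, 1, 2, 3): a_0 = 1, a_1 = 0, a_2 = 3, a_3 = 3, a_4 = 15/4, a_5 = 63/20.

a_(n+2) = [3 (n+1) a_(n+1) + 6 a_n] / ((n+1)(n+2)); check: a_0 = 1, a_1 = 0, a_2 = 3, a_3 = 3, a_4 = 15/4, a_5 = 63/20


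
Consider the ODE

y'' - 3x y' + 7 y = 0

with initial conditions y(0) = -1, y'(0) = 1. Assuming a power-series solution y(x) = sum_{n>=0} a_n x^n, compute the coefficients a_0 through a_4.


Ansatz: y(x) = sum_{n>=0} a_n x^n, so y'(x) = sum_{n>=1} n a_n x^(n-1) and y''(x) = sum_{n>=2} n(n-1) a_n x^(n-2).
Substitute into P(x) y'' + Q(x) y' + R(x) y = 0 with P(x) = 1, Q(x) = -3x, R(x) = 7, and match powers of x.
Initial conditions: a_0 = -1, a_1 = 1.
Setting the coefficient of each power of x to zero and solving order by order (substituting the coefficients already found):
  x^0: 2 a_2 + 7 a_0 = 0  ->  2 a_2 = -7 a_0 = 7  ->  a_2 = 7/2
  x^1: 6 a_3 + 4 a_1 = 0  ->  6 a_3 = -4 a_1 = -4  ->  a_3 = -2/3
  x^2: 12 a_4 + a_2 = 0  ->  12 a_4 = -a_2 = -7/2  ->  a_4 = -7/24
Truncated series: y(x) = -1 + x + (7/2) x^2 - (2/3) x^3 - (7/24) x^4 + O(x^5).

a_0 = -1; a_1 = 1; a_2 = 7/2; a_3 = -2/3; a_4 = -7/24


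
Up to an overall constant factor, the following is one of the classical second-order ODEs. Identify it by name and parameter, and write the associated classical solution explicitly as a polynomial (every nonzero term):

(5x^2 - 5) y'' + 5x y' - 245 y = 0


All three coefficients share the factor -5; dividing through by -5 gives  (1 - x^2) y'' - x y' + 49 y = 0.
This matches the Chebyshev equation (1 - x^2) y'' - x y' + n^2 y = 0 (note the -x y' term, not -2x y') with n^2 = 49, so n = 7; the polynomial solution is T_7(x).
With y = sum_k a_k x^k, matching x^k gives (k+2)(k+1) a_{k+2} = (k^2 - n^2) a_k = (k - 7)(k + 7) a_k. The right side vanishes at k = 7, so the series with the parity of 7 terminates at degree 7.
Standard normalization: leading coefficient of T_n is 2^(n-1), so a_7 = 2^6 = 64. Work downward with a_k = (k+1)(k+2) a_{k+2} / ((k - 7)(k + 7)):
  a_5 = (6)(7)(64) / ((5 - 7)(5 + 7)) = 2688/(-24) = -112
  a_3 = (4)(5)(-112) / ((3 - 7)(3 + 7)) = -2240/(-40) = 56
  a_1 = (2)(3)(56) / ((1 - 7)(1 + 7)) = 336/(-48) = -7
Hence T_7(x) = 64 x^7 - 112 x^5 + 56 x^3 - 7 x.

T_7(x); series = 64 x^7 - 112 x^5 + 56 x^3 - 7 x


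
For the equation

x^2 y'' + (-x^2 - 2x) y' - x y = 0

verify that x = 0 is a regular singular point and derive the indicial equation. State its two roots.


Divide by x^2 to reach normal form y'' + P_1(x) y' + P_2(x) y = 0 with P_1(x) = -1 - 2/x and P_2(x) = -1/x.
x = 0 is a singular point because the y'-coefficient -1 - 2/x has a pole at x = 0 and the y-coefficient -1/x has a pole at x = 0.
It is a regular singular point because x P_1(x) = p(x) = -x - 2 and x^2 P_2(x) = q(x) = -x are polynomials, hence analytic at x = 0.
p(0) = -2,  q(0) = 0.
Indicial equation: r(r-1) + p(0) r + q(0) = 0, i.e. r^2 + (p(0) - 1) r + q(0) = 0, i.e. r^2 - 3 r = 0.
Discriminant: (-3)^2 - 4(0) = 9, so r = (3 ± 3)/2.
Solving: r_1 = 3, r_2 = 0.

indicial: r^2 - 3 r = 0; roots r_1 = 3, r_2 = 0


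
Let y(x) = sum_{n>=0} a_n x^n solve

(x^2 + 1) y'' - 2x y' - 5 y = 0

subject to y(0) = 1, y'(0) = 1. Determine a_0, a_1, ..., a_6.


Ansatz: y(x) = sum_{n>=0} a_n x^n, so y'(x) = sum_{n>=1} n a_n x^(n-1) and y''(x) = sum_{n>=2} n(n-1) a_n x^(n-2).
Substitute into P(x) y'' + Q(x) y' + R(x) y = 0 with P(x) = x^2 + 1, Q(x) = -2x, R(x) = -5, and match powers of x.
Initial conditions: a_0 = 1, a_1 = 1.
Setting the coefficient of each power of x to zero and solving order by order (substituting the coefficients already found):
  x^0: 2 a_2 - 5 a_0 = 0  ->  2 a_2 = 5 a_0 = 5  ->  a_2 = 5/2
  x^1: 6 a_3 - 7 a_1 = 0  ->  6 a_3 = 7 a_1 = 7  ->  a_3 = 7/6
  x^2: 12 a_4 - 7 a_2 = 0  ->  12 a_4 = 7 a_2 = 35/2  ->  a_4 = 35/24
  x^3: 20 a_5 - 5 a_3 = 0  ->  20 a_5 = 5 a_3 = 35/6  ->  a_5 = 7/24
  x^4: 30 a_6 - a_4 = 0  ->  30 a_6 = a_4 = 35/24  ->  a_6 = 7/144
Truncated series: y(x) = 1 + x + (5/2) x^2 + (7/6) x^3 + (35/24) x^4 + (7/24) x^5 + (7/144) x^6 + O(x^7).

a_0 = 1; a_1 = 1; a_2 = 5/2; a_3 = 7/6; a_4 = 35/24; a_5 = 7/24; a_6 = 7/144


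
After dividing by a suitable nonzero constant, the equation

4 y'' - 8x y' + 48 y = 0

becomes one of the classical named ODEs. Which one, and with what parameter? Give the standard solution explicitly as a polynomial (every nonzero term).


All three coefficients share the factor 4; dividing through by 4 gives  y'' - 2x y' + 12 y = 0.
This matches the Hermite equation y'' - 2x y' + 2n y = 0 with 2n = 12, so n = 6; the polynomial solution is H_6(x).
With y = sum_k a_k x^k, matching x^k gives (k+2)(k+1) a_{k+2} = 2(k - n) a_k = 2(k - 6) a_k. The right side vanishes at k = 6, so the series with the parity of 6 terminates at degree 6.
Standard normalization: leading coefficient of H_n is 2^n, so a_6 = 2^6 = 64. Work downward with a_k = (k+1)(k+2) a_{k+2} / (2(k - n)):
  a_4 = (5)(6)(64) / (2(4 - 6)) = 1920/(-4) = -480
  a_2 = (3)(4)(-480) / (2(2 - 6)) = -5760/(-8) = 720
  a_0 = (1)(2)(720) / (2(0 - 6)) = 1440/(-12) = -120
Hence H_6(x) = 64 x^6 - 480 x^4 + 720 x^2 - 120.

H_6(x); series = 64 x^6 - 480 x^4 + 720 x^2 - 120


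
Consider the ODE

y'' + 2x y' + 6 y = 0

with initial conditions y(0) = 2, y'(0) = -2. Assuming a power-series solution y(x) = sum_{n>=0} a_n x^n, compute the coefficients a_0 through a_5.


Ansatz: y(x) = sum_{n>=0} a_n x^n, so y'(x) = sum_{n>=1} n a_n x^(n-1) and y''(x) = sum_{n>=2} n(n-1) a_n x^(n-2).
Substitute into P(x) y'' + Q(x) y' + R(x) y = 0 with P(x) = 1, Q(x) = 2x, R(x) = 6, and match powers of x.
Initial conditions: a_0 = 2, a_1 = -2.
Setting the coefficient of each power of x to zero and solving order by order (substituting the coefficients already found):
  x^0: 2 a_2 + 6 a_0 = 0  ->  2 a_2 = -6 a_0 = -12  ->  a_2 = -6
  x^1: 6 a_3 + 8 a_1 = 0  ->  6 a_3 = -8 a_1 = 16  ->  a_3 = 8/3
  x^2: 12 a_4 + 10 a_2 = 0  ->  12 a_4 = -10 a_2 = 60  ->  a_4 = 5
  x^3: 20 a_5 + 12 a_3 = 0  ->  20 a_5 = -12 a_3 = -32  ->  a_5 = -8/5
Truncated series: y(x) = 2 - 2 x - 6 x^2 + (8/3) x^3 + 5 x^4 - (8/5) x^5 + O(x^6).

a_0 = 2; a_1 = -2; a_2 = -6; a_3 = 8/3; a_4 = 5; a_5 = -8/5
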